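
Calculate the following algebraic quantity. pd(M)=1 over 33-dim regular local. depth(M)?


pd+depth=depth(R)=33
depth=33-1=32


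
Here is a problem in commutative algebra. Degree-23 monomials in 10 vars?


C(d+n-1,n-1)=C(32,9)=28048800


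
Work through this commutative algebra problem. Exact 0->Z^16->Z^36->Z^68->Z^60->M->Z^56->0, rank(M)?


Alt sum=0:
(-1)^0*16 + (-1)^1*36 + (-1)^2*68 + (-1)^3*60 + (-1)^4*? + (-1)^5*56=0
rank(M)=68


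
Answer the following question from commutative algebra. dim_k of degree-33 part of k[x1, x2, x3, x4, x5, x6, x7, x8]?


C(d+n-1,n-1)=C(40,7)=18643560


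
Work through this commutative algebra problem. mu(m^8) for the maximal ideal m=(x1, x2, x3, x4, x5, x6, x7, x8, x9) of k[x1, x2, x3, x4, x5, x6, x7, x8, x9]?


Graded Nakayama: mu(m^d) = dim_k (m^d/m^(d+1)) = #degree-8 monomials in 9 vars
C(n+d-1,d)=C(16,8)=12870


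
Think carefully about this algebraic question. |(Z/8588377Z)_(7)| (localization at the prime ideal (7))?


7-primary part: 8588377=7^6*73
Size=7^6=117649


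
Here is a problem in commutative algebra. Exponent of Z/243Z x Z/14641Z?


Exponent = lcm of the cyclic orders; pairwise coprime => product.
3^5*11^4=243*14641=3557763


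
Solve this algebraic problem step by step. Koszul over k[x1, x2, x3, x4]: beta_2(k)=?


C(n,i)=C(4,2)=6


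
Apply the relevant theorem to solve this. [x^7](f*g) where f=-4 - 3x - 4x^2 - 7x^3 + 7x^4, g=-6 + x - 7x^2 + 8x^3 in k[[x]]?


[x^7] = sum a_i*b_j, i+j=7
  7*8=56
Sum=56


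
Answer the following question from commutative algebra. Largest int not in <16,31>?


gcd(16,31)=1 => F=ab-a-b=16*31-16-31=496-47=449


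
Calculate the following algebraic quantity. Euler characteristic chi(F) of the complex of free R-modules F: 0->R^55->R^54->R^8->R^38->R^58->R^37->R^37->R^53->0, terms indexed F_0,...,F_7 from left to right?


chi = sum (-1)^i * rank:
(-1)^0*55=55
(-1)^1*54=-54
(-1)^2*8=8
(-1)^3*38=-38
(-1)^4*58=58
(-1)^5*37=-37
(-1)^6*37=37
(-1)^7*53=-53
chi=-24


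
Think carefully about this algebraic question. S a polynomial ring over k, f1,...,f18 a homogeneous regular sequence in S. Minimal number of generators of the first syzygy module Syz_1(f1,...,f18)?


Regular sequence => Koszul complex is the minimal free resolution.
Syz_1 minimally generated by Koszul relations f_i*e_j - f_j*e_i (i<j): mu(Syz_1) = beta_2 = C(m,2) = m(m-1)/2
m=18
18*17/2 = 153


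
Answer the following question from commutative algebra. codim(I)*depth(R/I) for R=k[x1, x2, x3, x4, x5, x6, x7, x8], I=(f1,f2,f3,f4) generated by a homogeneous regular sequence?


codim=4, depth=dim(R/I)=8-4=4
Product=4*4=16


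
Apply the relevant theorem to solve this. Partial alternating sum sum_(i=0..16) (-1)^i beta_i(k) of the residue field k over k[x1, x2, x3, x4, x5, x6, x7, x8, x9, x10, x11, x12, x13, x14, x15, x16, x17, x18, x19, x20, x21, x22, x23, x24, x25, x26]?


Koszul resolution: beta_i(k)=C(n,i), n=26
sum_(i=0..p) (-1)^i C(n,i) = (-1)^p C(n-1,p)
(-1)^16*C(25,16) = (-1)^16*2042975 = 2042975


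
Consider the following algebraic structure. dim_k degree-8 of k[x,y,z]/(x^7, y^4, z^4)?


Need i<7, j<4, k<4 with i+j+k=8.
For each i, j ranges over max(0,8-i-3)..min(3,8-i):
  i=0: j in [5,3] -> 0
  i=1: j in [4,3] -> 0
  i=2: j in [3,3] -> 1
  i=3: j in [2,3] -> 2
  i=4: j in [1,3] -> 3
  i=5: j in [0,3] -> 4
  i=6: j in [0,2] -> 3
H(8) = 0+0+1+2+3+4+3 = 13


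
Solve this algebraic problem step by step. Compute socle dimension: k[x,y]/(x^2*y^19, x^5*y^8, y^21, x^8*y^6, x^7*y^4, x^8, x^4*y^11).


Socle = ann(m) = span of standard monomials u with x*u, y*u in I (staircase corners).
Redundant generators: x^8*y^6
Minimal generators: x^8, x^7*y^4, x^5*y^8, x^4*y^11, x^2*y^19, y^21
Corners: xy^20, x^3y^18, x^4y^10, x^6y^7, x^7y^3
Socle dim=5


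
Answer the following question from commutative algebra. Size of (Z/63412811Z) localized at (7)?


7-primary part: 63412811=7^8*11
Size=7^8=5764801


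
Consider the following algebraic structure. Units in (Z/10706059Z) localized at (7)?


Local ring = Z/823543Z.
phi(823543) = 7^6*(7-1) = 705894


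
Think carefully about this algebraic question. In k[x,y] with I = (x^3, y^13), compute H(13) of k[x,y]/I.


k[x,y], I = (x^3, y^13), d = 13
Need i < 3 and d-i < 13.
Range: 1 <= i <= 2.
H(13) = 2


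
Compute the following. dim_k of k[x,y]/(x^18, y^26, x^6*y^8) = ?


k[x,y]/I, I = (x^18, y^26, x^6*y^8)
Rect: 18x26=468. Corner: (18-6)x(26-8)=216.
dim = 468-216 = 252


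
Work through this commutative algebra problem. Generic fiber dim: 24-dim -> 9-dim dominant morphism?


dim(fiber)=dim(X)-dim(Y)=24-9=15


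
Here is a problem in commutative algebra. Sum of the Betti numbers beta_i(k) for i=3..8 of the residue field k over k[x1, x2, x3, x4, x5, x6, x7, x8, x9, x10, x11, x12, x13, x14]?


Koszul resolution: beta_i(k)=C(n,i), n=14
C(14,3)=364, C(14,4)=1001, C(14,5)=2002, C(14,6)=3003, C(14,7)=3432, C(14,8)=3003
Sum=12805


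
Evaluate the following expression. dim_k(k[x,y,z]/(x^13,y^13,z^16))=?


Basis: x^iy^jz^k, i<13,j<13,k<16
13*13*16=2704


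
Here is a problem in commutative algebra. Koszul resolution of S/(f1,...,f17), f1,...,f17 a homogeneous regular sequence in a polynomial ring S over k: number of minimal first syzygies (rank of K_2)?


Regular sequence => Koszul complex is the minimal free resolution.
Syz_1 minimally generated by Koszul relations f_i*e_j - f_j*e_i (i<j): mu(Syz_1) = beta_2 = C(m,2) = m(m-1)/2
m=17
17*16/2 = 136


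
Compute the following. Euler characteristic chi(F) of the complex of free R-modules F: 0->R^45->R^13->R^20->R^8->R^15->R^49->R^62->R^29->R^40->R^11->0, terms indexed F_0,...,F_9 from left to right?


chi = sum (-1)^i * rank:
(-1)^0*45=45
(-1)^1*13=-13
(-1)^2*20=20
(-1)^3*8=-8
(-1)^4*15=15
(-1)^5*49=-49
(-1)^6*62=62
(-1)^7*29=-29
(-1)^8*40=40
(-1)^9*11=-11
chi=72


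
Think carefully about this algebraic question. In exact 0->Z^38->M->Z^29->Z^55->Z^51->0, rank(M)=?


Alt sum=0:
(-1)^0*38 + (-1)^1*? + (-1)^2*29 + (-1)^3*55 + (-1)^4*51=0
rank(M)=63


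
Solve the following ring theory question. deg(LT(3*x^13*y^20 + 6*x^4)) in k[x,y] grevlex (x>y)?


LT: 3*x^13*y^20
deg_x=13, deg_y=20
Total=13+20=33


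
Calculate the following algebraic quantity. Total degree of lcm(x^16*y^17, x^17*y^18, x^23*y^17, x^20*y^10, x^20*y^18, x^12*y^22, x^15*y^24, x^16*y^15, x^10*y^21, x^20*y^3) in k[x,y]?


lcm = componentwise max:
x: max(16,17,23,20,20,12,15,16,10,20)=23
y: max(17,18,17,10,18,22,24,15,21,3)=24
Total=23+24=47


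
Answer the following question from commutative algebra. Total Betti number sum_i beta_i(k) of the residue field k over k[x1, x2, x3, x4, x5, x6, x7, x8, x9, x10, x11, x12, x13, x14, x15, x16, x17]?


Koszul resolution: beta_i(k)=C(n,i), n=17
sum_i C(17,i) = 2^17 = 131072


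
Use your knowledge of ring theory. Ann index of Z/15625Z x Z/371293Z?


Exponent = lcm of the cyclic orders; pairwise coprime => product.
5^6*13^5=15625*371293=5801453125


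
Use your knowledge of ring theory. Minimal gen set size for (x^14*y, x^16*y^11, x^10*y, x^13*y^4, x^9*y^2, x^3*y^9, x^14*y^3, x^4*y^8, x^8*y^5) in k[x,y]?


Remove redundant (divisible by others).
x^16*y^11 redundant.
x^13*y^4 redundant.
x^14*y redundant.
x^14*y^3 redundant.
Min: x^10*y, x^9*y^2, x^8*y^5, x^4*y^8, x^3*y^9
Count=5


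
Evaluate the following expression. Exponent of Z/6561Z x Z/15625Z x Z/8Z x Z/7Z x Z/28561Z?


Exponent = lcm of the cyclic orders; pairwise coprime => product.
3^8*5^6*2^3*7^1*13^4=6561*15625*8*7*28561=163965130875000


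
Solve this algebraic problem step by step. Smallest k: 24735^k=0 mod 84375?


24735^k mod 84375:
k=1: 24735
k=2: 17100
k=3: 81000
k=4: 50625
k=5: 0
First zero at k = 5


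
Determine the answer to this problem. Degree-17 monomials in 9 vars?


C(d+n-1,n-1)=C(25,8)=1081575


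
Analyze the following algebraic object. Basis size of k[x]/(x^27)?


Basis: 1,x,...,x^26
dim=27


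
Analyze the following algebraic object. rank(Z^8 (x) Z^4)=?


rank(M(x)N) = rank(M)*rank(N)
8*4 = 32


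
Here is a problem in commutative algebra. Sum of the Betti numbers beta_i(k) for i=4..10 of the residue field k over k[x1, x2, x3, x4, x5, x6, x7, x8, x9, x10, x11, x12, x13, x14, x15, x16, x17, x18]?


Koszul resolution: beta_i(k)=C(n,i), n=18
C(18,4)=3060, C(18,5)=8568, C(18,6)=18564, C(18,7)=31824, C(18,8)=43758, C(18,9)=48620, C(18,10)=43758
Sum=198152


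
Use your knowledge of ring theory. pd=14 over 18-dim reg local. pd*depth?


pd+depth=18
depth=18-14=4
pd*depth=14*4=56


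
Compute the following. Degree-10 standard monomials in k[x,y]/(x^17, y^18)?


k[x,y], I = (x^17, y^18), d = 10
Need i < 17 and d-i < 18.
Range: 0 <= i <= 10.
H(10) = 11


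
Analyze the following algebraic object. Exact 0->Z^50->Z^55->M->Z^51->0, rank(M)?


Alt sum=0:
(-1)^0*50 + (-1)^1*55 + (-1)^2*? + (-1)^3*51=0
rank(M)=56


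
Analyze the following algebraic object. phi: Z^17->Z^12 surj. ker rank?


rank(ker) = 17-12 = 5


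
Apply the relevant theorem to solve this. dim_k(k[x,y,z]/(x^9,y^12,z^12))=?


Basis: x^iy^jz^k, i<9,j<12,k<12
9*12*12=1296


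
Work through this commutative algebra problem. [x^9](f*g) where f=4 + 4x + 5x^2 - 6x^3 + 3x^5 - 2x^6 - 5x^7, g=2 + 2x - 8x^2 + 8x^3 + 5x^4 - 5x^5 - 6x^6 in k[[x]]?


[x^9] = sum a_i*b_j, i+j=9
  -6*-6=36
  3*5=15
  -2*8=-16
  -5*-8=40
Sum=75


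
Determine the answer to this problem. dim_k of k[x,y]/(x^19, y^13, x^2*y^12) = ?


k[x,y]/I, I = (x^19, y^13, x^2*y^12)
Rect: 19x13=247. Corner: (19-2)x(13-12)=17.
dim = 247-17 = 230


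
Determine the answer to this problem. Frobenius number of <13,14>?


gcd(13,14)=1 => F=ab-a-b=13*14-13-14=182-27=155


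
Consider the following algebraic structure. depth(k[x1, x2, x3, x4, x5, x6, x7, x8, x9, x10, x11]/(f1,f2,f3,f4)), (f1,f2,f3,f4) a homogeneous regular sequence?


depth(R)=11
depth(R/I)=11-4=7


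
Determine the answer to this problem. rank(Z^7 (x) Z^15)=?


rank(M(x)N) = rank(M)*rank(N)
7*15 = 105


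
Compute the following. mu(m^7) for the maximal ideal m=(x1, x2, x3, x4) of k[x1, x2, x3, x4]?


Graded Nakayama: mu(m^d) = dim_k (m^d/m^(d+1)) = #degree-7 monomials in 4 vars
C(n+d-1,d)=C(10,7)=120


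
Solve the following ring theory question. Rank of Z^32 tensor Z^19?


rank(M(x)N) = rank(M)*rank(N)
32*19 = 608


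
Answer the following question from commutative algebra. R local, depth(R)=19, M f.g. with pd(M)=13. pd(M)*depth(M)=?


pd+depth=19
depth=19-13=6
pd*depth=13*6=78


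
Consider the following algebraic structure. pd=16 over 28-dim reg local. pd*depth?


pd+depth=28
depth=28-16=12
pd*depth=16*12=192


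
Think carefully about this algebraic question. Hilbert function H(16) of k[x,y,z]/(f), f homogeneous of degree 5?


C(18,2)-C(13,2)=153-78=75


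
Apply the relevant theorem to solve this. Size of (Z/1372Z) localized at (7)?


7-primary part: 1372=7^3*4
Size=7^3=343


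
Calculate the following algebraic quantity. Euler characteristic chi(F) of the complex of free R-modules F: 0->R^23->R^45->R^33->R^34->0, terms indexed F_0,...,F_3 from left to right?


chi = sum (-1)^i * rank:
(-1)^0*23=23
(-1)^1*45=-45
(-1)^2*33=33
(-1)^3*34=-34
chi=-23


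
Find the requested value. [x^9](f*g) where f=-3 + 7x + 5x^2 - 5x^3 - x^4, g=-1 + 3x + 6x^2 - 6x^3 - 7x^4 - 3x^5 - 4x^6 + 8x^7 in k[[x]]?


[x^9] = sum a_i*b_j, i+j=9
  5*8=40
  -5*-4=20
  -1*-3=3
Sum=63


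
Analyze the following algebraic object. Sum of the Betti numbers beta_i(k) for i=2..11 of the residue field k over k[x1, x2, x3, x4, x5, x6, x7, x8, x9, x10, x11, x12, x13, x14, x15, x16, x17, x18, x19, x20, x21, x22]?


Koszul resolution: beta_i(k)=C(n,i), n=22
C(22,2)=231, C(22,3)=1540, C(22,4)=7315, C(22,5)=26334, C(22,6)=74613, C(22,7)=170544, C(22,8)=319770, C(22,9)=497420, C(22,10)=646646, C(22,11)=705432
Sum=2449845


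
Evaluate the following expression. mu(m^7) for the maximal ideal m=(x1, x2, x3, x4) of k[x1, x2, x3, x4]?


Graded Nakayama: mu(m^d) = dim_k (m^d/m^(d+1)) = #degree-7 monomials in 4 vars
C(n+d-1,d)=C(10,7)=120


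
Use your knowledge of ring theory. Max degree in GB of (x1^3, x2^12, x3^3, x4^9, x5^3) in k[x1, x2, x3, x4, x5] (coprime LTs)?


Pure powers, coprime LTs => already GB.
Degrees: 3, 12, 3, 9, 3
Max=12


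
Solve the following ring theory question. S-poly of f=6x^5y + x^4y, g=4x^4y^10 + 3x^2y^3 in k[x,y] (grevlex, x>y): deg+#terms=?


LT(f)=6x^5y, LT(g)=4x^4y^10
lcm(LM)=x^5y^10
S(f,g) (scaled by 24 to clear denominators) = 4y^9*f - 6x*g = 4x^4y^10 - 18x^3y^3
2 terms, deg 14.
14+2=16


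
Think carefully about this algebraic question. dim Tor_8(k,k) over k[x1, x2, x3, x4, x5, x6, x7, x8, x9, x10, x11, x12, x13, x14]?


Koszul: C(n,i)=C(14,8)=3003


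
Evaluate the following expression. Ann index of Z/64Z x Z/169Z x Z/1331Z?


Exponent = lcm of the cyclic orders; pairwise coprime => product.
2^6*13^2*11^3=64*169*1331=14396096


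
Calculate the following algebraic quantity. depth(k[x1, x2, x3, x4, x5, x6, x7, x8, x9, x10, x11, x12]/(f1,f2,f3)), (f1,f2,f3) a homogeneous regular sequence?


depth(R)=12
depth(R/I)=12-3=9


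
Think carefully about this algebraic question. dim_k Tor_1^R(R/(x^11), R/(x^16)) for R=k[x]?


Tor_1(R/I,R/J)=(I cap J)/IJ=(x^16)/(x^27)
dim=27-16=min(11,16)=11


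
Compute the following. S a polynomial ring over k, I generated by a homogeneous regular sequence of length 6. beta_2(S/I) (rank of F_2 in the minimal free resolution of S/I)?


Regular sequence => Koszul complex is the minimal free resolution.
Syz_1 minimally generated by Koszul relations f_i*e_j - f_j*e_i (i<j): mu(Syz_1) = beta_2 = C(m,2) = m(m-1)/2
m=6
6*5/2 = 15


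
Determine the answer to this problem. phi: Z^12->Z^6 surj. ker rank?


rank(ker) = 12-6 = 6


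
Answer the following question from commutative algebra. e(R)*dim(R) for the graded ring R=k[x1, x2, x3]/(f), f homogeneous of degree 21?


e(R)=deg(f)=21, dim(R)=3-1=2
e*dim=21*2=42


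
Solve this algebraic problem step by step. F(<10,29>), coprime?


gcd(10,29)=1 => F=ab-a-b=10*29-10-29=290-39=251


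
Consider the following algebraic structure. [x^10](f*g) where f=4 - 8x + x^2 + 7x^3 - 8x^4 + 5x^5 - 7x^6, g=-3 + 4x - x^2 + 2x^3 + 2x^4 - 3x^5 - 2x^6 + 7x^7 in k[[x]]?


[x^10] = sum a_i*b_j, i+j=10
  7*7=49
  -8*-2=16
  5*-3=-15
  -7*2=-14
Sum=36


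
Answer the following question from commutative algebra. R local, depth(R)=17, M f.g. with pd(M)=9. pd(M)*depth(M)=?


pd+depth=17
depth=17-9=8
pd*depth=9*8=72


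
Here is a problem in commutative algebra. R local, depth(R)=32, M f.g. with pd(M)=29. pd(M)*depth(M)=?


pd+depth=32
depth=32-29=3
pd*depth=29*3=87


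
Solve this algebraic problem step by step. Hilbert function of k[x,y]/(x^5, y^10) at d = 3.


k[x,y], I = (x^5, y^10), d = 3
Need i < 5 and d-i < 10.
Range: 0 <= i <= 3.
H(3) = 4


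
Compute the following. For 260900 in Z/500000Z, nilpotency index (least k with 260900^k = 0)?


260900^k mod 500000:
k=1: 260900
k=2: 310000
k=3: 0
First zero at k = 3


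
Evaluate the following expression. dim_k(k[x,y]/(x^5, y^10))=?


Basis: x^i*y^j, i<5, j<10
5*10=50


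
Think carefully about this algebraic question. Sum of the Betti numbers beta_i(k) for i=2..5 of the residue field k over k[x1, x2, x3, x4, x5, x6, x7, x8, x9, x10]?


Koszul resolution: beta_i(k)=C(n,i), n=10
C(10,2)=45, C(10,3)=120, C(10,4)=210, C(10,5)=252
Sum=627


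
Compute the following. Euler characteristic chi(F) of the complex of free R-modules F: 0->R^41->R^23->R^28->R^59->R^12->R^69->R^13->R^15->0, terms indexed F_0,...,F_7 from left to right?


chi = sum (-1)^i * rank:
(-1)^0*41=41
(-1)^1*23=-23
(-1)^2*28=28
(-1)^3*59=-59
(-1)^4*12=12
(-1)^5*69=-69
(-1)^6*13=13
(-1)^7*15=-15
chi=-72


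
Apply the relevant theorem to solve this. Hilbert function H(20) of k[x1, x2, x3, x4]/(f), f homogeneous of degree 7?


C(23,3)-C(16,3)=1771-560=1211


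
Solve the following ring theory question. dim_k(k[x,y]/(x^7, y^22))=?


Basis: x^i*y^j, i<7, j<22
7*22=154


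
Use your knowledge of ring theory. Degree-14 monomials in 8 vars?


C(d+n-1,n-1)=C(21,7)=116280


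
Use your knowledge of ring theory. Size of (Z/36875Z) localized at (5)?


5-primary part: 36875=5^4*59
Size=5^4=625


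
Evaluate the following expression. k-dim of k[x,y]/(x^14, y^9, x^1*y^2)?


k[x,y]/I, I = (x^14, y^9, x^1*y^2)
Rect: 14x9=126. Corner: (14-1)x(9-2)=91.
dim = 126-91 = 35


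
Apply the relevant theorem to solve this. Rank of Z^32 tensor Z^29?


rank(M(x)N) = rank(M)*rank(N)
32*29 = 928


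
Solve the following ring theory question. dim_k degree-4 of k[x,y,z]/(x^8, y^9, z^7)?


Need i<8, j<9, k<7 with i+j+k=4.
For each i, j ranges over max(0,4-i-6)..min(8,4-i):
  i=0: j in [0,4] -> 5
  i=1: j in [0,3] -> 4
  i=2: j in [0,2] -> 3
  i=3: j in [0,1] -> 2
  i=4: j in [0,0] -> 1
H(4) = 5+4+3+2+1 = 15


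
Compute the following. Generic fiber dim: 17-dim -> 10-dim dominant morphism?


dim(fiber)=dim(X)-dim(Y)=17-10=7


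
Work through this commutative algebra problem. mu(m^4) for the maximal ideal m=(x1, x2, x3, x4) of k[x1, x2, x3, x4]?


Graded Nakayama: mu(m^d) = dim_k (m^d/m^(d+1)) = #degree-4 monomials in 4 vars
C(n+d-1,d)=C(7,4)=35


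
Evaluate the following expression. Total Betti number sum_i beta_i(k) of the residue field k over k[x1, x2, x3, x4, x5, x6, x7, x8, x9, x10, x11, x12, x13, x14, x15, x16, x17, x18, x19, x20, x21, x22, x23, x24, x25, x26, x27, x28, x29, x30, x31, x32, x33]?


Koszul resolution: beta_i(k)=C(n,i), n=33
sum_i C(33,i) = 2^33 = 8589934592


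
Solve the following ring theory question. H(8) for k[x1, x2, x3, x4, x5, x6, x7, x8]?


C(d+n-1,n-1)=C(15,7)=6435


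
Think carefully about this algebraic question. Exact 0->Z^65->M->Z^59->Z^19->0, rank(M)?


Alt sum=0:
(-1)^0*65 + (-1)^1*? + (-1)^2*59 + (-1)^3*19=0
rank(M)=105


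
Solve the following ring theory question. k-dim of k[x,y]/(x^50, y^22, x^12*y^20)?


k[x,y]/I, I = (x^50, y^22, x^12*y^20)
Rect: 50x22=1100. Corner: (50-12)x(22-20)=76.
dim = 1100-76 = 1024


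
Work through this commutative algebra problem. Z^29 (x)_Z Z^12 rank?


rank(M(x)N) = rank(M)*rank(N)
29*12 = 348


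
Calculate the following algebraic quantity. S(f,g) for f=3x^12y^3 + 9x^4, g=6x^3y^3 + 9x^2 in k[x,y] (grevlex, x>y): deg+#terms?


LT(f)=3x^12y^3, LT(g)=6x^3y^3
lcm(LM)=x^12y^3
S(f,g) (scaled by 18 to clear denominators) = 6*f - 3x^9*g = -27x^11 + 54x^4
2 terms, deg 11.
11+2=13


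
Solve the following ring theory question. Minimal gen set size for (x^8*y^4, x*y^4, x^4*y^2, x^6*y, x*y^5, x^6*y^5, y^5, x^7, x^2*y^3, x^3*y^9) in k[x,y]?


Remove redundant (divisible by others).
x*y^5 redundant.
x^8*y^4 redundant.
x^6*y^5 redundant.
x^3*y^9 redundant.
Min: x^7, x^6*y, x^4*y^2, x^2*y^3, x*y^4, y^5
Count=6


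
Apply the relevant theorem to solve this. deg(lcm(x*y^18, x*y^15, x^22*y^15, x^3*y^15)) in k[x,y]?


lcm = componentwise max:
x: max(1,1,22,3)=22
y: max(18,15,15,15)=18
Total=22+18=40


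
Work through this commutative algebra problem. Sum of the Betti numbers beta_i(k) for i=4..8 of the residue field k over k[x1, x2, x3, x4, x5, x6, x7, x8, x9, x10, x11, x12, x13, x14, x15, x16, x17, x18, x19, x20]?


Koszul resolution: beta_i(k)=C(n,i), n=20
C(20,4)=4845, C(20,5)=15504, C(20,6)=38760, C(20,7)=77520, C(20,8)=125970
Sum=262599


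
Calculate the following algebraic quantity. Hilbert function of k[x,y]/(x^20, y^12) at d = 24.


k[x,y], I = (x^20, y^12), d = 24
Need i < 20 and d-i < 12.
Range: 13 <= i <= 19.
H(24) = 7


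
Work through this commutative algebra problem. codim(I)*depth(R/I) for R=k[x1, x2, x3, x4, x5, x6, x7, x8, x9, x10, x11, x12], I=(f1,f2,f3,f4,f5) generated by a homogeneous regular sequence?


codim=5, depth=dim(R/I)=12-5=7
Product=5*7=35


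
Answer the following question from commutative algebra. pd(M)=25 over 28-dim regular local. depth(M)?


pd+depth=depth(R)=28
depth=28-25=3


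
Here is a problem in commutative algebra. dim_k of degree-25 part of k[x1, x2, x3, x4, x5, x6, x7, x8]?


C(d+n-1,n-1)=C(32,7)=3365856


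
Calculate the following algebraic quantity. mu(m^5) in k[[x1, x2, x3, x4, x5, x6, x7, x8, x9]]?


C(n+d-1,d)=C(13,5)=1287


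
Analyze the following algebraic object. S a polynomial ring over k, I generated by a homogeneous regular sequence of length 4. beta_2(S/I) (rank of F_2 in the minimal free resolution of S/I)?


Regular sequence => Koszul complex is the minimal free resolution.
Syz_1 minimally generated by Koszul relations f_i*e_j - f_j*e_i (i<j): mu(Syz_1) = beta_2 = C(m,2) = m(m-1)/2
m=4
4*3/2 = 6


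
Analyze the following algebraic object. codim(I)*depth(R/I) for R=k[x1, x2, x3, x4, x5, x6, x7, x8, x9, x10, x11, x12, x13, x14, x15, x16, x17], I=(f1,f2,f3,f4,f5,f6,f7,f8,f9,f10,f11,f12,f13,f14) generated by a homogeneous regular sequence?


codim=14, depth=dim(R/I)=17-14=3
Product=14*3=42


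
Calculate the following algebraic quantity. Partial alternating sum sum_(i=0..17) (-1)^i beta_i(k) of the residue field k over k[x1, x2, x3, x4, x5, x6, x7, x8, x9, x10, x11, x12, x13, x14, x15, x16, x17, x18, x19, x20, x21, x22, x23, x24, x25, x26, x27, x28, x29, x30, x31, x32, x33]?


Koszul resolution: beta_i(k)=C(n,i), n=33
sum_(i=0..p) (-1)^i C(n,i) = (-1)^p C(n-1,p)
(-1)^17*C(32,17) = (-1)^17*565722720 = -565722720


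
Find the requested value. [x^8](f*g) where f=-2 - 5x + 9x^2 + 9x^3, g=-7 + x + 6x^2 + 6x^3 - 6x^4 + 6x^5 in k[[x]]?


[x^8] = sum a_i*b_j, i+j=8
  9*6=54
Sum=54


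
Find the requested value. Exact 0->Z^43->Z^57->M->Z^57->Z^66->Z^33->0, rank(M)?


Alt sum=0:
(-1)^0*43 + (-1)^1*57 + (-1)^2*? + (-1)^3*57 + (-1)^4*66 + (-1)^5*33=0
rank(M)=38


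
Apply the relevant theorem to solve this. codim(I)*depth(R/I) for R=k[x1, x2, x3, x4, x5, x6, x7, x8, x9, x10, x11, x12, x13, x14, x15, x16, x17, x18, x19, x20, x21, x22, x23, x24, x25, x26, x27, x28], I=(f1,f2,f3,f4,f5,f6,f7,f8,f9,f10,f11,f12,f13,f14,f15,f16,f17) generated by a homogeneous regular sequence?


codim=17, depth=dim(R/I)=28-17=11
Product=17*11=187


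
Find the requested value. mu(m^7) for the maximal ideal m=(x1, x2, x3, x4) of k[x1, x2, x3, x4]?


Graded Nakayama: mu(m^d) = dim_k (m^d/m^(d+1)) = #degree-7 monomials in 4 vars
C(n+d-1,d)=C(10,7)=120


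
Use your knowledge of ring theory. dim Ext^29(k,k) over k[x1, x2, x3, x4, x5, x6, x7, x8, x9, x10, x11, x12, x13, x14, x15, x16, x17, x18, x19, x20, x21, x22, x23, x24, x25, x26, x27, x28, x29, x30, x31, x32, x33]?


C(n,i)=C(33,29)=40920


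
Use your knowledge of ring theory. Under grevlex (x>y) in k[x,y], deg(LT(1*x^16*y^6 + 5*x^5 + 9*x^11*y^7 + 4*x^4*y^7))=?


LT: 1*x^16*y^6
deg_x=16, deg_y=6
Total=16+6=22


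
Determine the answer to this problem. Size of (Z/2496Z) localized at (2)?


2-primary part: 2496=2^6*39
Size=2^6=64


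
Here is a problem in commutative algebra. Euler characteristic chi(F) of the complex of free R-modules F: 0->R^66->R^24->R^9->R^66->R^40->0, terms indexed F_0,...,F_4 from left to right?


chi = sum (-1)^i * rank:
(-1)^0*66=66
(-1)^1*24=-24
(-1)^2*9=9
(-1)^3*66=-66
(-1)^4*40=40
chi=25


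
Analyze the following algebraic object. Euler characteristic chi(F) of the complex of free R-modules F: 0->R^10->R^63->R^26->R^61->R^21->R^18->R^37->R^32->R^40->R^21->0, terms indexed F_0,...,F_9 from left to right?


chi = sum (-1)^i * rank:
(-1)^0*10=10
(-1)^1*63=-63
(-1)^2*26=26
(-1)^3*61=-61
(-1)^4*21=21
(-1)^5*18=-18
(-1)^6*37=37
(-1)^7*32=-32
(-1)^8*40=40
(-1)^9*21=-21
chi=-61


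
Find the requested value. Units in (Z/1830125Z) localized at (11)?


Local ring = Z/14641Z.
phi(14641) = 11^3*(11-1) = 13310


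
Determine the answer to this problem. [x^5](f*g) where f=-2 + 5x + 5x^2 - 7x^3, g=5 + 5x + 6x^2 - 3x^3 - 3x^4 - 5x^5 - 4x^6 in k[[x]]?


[x^5] = sum a_i*b_j, i+j=5
  -2*-5=10
  5*-3=-15
  5*-3=-15
  -7*6=-42
Sum=-62


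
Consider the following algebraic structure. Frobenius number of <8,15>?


gcd(8,15)=1 => F=ab-a-b=8*15-8-15=120-23=97


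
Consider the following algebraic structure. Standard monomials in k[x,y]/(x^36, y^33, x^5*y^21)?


k[x,y]/I, I = (x^36, y^33, x^5*y^21)
Rect: 36x33=1188. Corner: (36-5)x(33-21)=372.
dim = 1188-372 = 816


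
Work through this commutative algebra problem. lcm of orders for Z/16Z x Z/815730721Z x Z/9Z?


Exponent = lcm of the cyclic orders; pairwise coprime => product.
2^4*13^8*3^2=16*815730721*9=117465223824


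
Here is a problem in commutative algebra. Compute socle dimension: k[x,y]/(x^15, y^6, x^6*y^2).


Socle = ann(m) = span of standard monomials u with x*u, y*u in I (staircase corners).
Minimal generators: x^15, x^6*y^2, y^6
Corners: x^5y^5, x^14y
Socle dim=2


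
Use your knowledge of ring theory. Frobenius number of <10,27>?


gcd(10,27)=1 => F=ab-a-b=10*27-10-27=270-37=233


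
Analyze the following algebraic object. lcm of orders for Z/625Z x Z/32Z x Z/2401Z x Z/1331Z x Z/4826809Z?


Exponent = lcm of the cyclic orders; pairwise coprime => product.
5^4*2^5*7^4*11^3*13^6=625*32*2401*1331*4826809=308503663047580000


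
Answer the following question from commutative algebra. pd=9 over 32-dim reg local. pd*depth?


pd+depth=32
depth=32-9=23
pd*depth=9*23=207


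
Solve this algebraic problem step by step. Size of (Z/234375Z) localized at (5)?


5-primary part: 234375=5^7*3
Size=5^7=78125


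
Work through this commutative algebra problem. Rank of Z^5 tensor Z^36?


rank(M(x)N) = rank(M)*rank(N)
5*36 = 180


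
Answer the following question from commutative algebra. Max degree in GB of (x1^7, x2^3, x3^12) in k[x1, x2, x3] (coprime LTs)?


Pure powers, coprime LTs => already GB.
Degrees: 7, 3, 12
Max=12


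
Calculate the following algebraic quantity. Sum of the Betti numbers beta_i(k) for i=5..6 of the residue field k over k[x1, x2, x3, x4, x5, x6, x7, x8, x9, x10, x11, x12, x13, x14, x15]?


Koszul resolution: beta_i(k)=C(n,i), n=15
C(15,5)=3003, C(15,6)=5005
Sum=8008


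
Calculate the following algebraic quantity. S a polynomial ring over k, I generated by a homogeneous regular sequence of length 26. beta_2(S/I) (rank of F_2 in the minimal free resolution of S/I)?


Regular sequence => Koszul complex is the minimal free resolution.
Syz_1 minimally generated by Koszul relations f_i*e_j - f_j*e_i (i<j): mu(Syz_1) = beta_2 = C(m,2) = m(m-1)/2
m=26
26*25/2 = 325


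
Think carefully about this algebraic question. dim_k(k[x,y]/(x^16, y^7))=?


Basis: x^i*y^j, i<16, j<7
16*7=112


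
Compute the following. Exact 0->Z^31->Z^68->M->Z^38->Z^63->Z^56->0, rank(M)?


Alt sum=0:
(-1)^0*31 + (-1)^1*68 + (-1)^2*? + (-1)^3*38 + (-1)^4*63 + (-1)^5*56=0
rank(M)=68


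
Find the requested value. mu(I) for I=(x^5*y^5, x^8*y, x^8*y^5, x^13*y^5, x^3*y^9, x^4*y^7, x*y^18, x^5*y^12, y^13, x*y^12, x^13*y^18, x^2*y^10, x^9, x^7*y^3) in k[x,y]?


Remove redundant (divisible by others).
x^8*y^5 redundant.
x^5*y^12 redundant.
x^13*y^18 redundant.
x^13*y^5 redundant.
x*y^18 redundant.
Min: x^9, x^8*y, x^7*y^3, x^5*y^5, x^4*y^7, x^3*y^9, x^2*y^10, x*y^12, y^13
Count=9


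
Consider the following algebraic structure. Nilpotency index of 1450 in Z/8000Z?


1450^k mod 8000:
k=1: 1450
k=2: 6500
k=3: 1000
k=4: 2000
k=5: 4000
k=6: 0
First zero at k = 6


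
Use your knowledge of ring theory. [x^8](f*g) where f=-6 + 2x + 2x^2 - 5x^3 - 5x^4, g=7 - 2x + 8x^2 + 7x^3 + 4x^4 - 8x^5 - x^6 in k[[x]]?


[x^8] = sum a_i*b_j, i+j=8
  2*-1=-2
  -5*-8=40
  -5*4=-20
Sum=18


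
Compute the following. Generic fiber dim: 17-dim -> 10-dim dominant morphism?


dim(fiber)=dim(X)-dim(Y)=17-10=7


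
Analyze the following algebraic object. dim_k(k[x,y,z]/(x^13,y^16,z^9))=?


Basis: x^iy^jz^k, i<13,j<16,k<9
13*16*9=1872


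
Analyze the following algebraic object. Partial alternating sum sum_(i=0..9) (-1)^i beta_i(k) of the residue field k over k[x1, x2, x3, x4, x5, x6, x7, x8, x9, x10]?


Koszul resolution: beta_i(k)=C(n,i), n=10
sum_(i=0..p) (-1)^i C(n,i) = (-1)^p C(n-1,p)
(-1)^9*C(9,9) = (-1)^9*1 = -1


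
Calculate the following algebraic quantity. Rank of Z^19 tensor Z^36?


rank(M(x)N) = rank(M)*rank(N)
19*36 = 684


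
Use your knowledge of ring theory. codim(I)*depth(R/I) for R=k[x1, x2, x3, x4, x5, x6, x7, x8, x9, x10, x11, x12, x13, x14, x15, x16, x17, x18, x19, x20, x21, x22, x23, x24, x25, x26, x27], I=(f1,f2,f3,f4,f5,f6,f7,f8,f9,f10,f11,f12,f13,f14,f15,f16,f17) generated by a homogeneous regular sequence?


codim=17, depth=dim(R/I)=27-17=10
Product=17*10=170


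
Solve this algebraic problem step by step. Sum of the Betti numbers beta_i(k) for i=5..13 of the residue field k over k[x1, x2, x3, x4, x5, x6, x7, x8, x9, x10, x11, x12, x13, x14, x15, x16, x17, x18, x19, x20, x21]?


Koszul resolution: beta_i(k)=C(n,i), n=21
C(21,5)=20349, C(21,6)=54264, C(21,7)=116280, C(21,8)=203490, C(21,9)=293930, C(21,10)=352716, C(21,11)=352716, C(21,12)=293930, C(21,13)=203490
Sum=1891165


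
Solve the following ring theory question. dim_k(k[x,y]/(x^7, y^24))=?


Basis: x^i*y^j, i<7, j<24
7*24=168


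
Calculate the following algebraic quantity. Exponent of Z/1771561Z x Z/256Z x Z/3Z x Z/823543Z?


Exponent = lcm of the cyclic orders; pairwise coprime => product.
11^6*2^8*3^1*7^7=1771561*256*3*823543=1120478715358464


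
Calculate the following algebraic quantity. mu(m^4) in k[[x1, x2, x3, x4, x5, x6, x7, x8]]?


C(n+d-1,d)=C(11,4)=330


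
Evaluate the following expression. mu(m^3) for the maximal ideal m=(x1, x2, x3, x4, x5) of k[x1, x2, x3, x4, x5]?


Graded Nakayama: mu(m^d) = dim_k (m^d/m^(d+1)) = #degree-3 monomials in 5 vars
C(n+d-1,d)=C(7,3)=35


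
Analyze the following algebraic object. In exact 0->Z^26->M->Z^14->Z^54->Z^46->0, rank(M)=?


Alt sum=0:
(-1)^0*26 + (-1)^1*? + (-1)^2*14 + (-1)^3*54 + (-1)^4*46=0
rank(M)=32


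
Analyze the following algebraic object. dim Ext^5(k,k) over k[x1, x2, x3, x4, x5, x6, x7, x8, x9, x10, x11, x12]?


C(n,i)=C(12,5)=792


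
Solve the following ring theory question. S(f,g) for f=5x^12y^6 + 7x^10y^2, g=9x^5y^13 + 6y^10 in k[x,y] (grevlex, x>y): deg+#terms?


LT(f)=5x^12y^6, LT(g)=9x^5y^13
lcm(LM)=x^12y^13
S(f,g) (scaled by 45 to clear denominators) = 9y^7*f - 5x^7*g = 63x^10y^9 - 30x^7y^10
2 terms, deg 19.
19+2=21


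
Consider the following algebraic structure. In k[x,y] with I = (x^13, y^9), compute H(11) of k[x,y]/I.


k[x,y], I = (x^13, y^9), d = 11
Need i < 13 and d-i < 9.
Range: 3 <= i <= 11.
H(11) = 9


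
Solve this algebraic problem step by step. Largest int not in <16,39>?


gcd(16,39)=1 => F=ab-a-b=16*39-16-39=624-55=569


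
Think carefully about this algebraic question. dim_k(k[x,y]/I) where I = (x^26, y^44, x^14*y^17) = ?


k[x,y]/I, I = (x^26, y^44, x^14*y^17)
Rect: 26x44=1144. Corner: (26-14)x(44-17)=324.
dim = 1144-324 = 820


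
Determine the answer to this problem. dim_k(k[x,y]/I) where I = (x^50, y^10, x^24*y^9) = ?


k[x,y]/I, I = (x^50, y^10, x^24*y^9)
Rect: 50x10=500. Corner: (50-24)x(10-9)=26.
dim = 500-26 = 474


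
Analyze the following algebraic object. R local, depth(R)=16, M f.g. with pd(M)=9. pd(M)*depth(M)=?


pd+depth=16
depth=16-9=7
pd*depth=9*7=63


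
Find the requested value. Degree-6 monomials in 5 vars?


C(d+n-1,n-1)=C(10,4)=210


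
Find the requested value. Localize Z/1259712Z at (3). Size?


3-primary part: 1259712=3^9*64
Size=3^9=19683


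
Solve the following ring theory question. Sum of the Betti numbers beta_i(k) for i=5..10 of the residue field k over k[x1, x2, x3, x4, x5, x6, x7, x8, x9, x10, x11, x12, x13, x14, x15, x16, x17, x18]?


Koszul resolution: beta_i(k)=C(n,i), n=18
C(18,5)=8568, C(18,6)=18564, C(18,7)=31824, C(18,8)=43758, C(18,9)=48620, C(18,10)=43758
Sum=195092


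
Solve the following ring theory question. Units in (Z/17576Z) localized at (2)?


Local ring = Z/8Z.
phi(8) = 2^2*(2-1) = 4


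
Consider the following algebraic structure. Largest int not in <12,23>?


gcd(12,23)=1 => F=ab-a-b=12*23-12-23=276-35=241


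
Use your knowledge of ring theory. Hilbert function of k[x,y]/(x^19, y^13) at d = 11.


k[x,y], I = (x^19, y^13), d = 11
Need i < 19 and d-i < 13.
Range: 0 <= i <= 11.
H(11) = 12


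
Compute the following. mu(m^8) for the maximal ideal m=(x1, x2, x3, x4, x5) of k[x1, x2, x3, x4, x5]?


Graded Nakayama: mu(m^d) = dim_k (m^d/m^(d+1)) = #degree-8 monomials in 5 vars
C(n+d-1,d)=C(12,8)=495


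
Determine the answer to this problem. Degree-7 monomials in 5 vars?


C(d+n-1,n-1)=C(11,4)=330


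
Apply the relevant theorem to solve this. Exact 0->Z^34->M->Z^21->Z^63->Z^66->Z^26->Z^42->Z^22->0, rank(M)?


Alt sum=0:
(-1)^0*34 + (-1)^1*? + (-1)^2*21 + (-1)^3*63 + (-1)^4*66 + (-1)^5*26 + (-1)^6*42 + (-1)^7*22=0
rank(M)=52


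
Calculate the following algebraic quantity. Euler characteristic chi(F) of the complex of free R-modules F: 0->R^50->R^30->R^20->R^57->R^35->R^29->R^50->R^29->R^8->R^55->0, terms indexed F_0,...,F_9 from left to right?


chi = sum (-1)^i * rank:
(-1)^0*50=50
(-1)^1*30=-30
(-1)^2*20=20
(-1)^3*57=-57
(-1)^4*35=35
(-1)^5*29=-29
(-1)^6*50=50
(-1)^7*29=-29
(-1)^8*8=8
(-1)^9*55=-55
chi=-37


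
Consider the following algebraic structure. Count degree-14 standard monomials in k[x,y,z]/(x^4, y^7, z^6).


Need i<4, j<7, k<6 with i+j+k=14.
For each i, j ranges over max(0,14-i-5)..min(6,14-i):
  i=0: j in [9,6] -> 0
  i=1: j in [8,6] -> 0
  i=2: j in [7,6] -> 0
  i=3: j in [6,6] -> 1
H(14) = 0+0+0+1 = 1


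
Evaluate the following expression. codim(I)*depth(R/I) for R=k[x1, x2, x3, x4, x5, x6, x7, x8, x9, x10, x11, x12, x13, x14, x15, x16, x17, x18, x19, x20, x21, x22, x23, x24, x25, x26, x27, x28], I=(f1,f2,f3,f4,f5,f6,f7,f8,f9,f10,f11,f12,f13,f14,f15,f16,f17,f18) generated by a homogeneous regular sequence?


codim=18, depth=dim(R/I)=28-18=10
Product=18*10=180


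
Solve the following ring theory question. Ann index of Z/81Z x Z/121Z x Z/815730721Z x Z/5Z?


Exponent = lcm of the cyclic orders; pairwise coprime => product.
3^4*11^2*13^8*5^1=81*121*815730721*5=39974883982605


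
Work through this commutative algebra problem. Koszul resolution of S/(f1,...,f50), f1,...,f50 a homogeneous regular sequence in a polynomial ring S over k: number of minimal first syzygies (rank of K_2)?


Regular sequence => Koszul complex is the minimal free resolution.
Syz_1 minimally generated by Koszul relations f_i*e_j - f_j*e_i (i<j): mu(Syz_1) = beta_2 = C(m,2) = m(m-1)/2
m=50
50*49/2 = 1225


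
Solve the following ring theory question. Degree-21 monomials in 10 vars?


C(d+n-1,n-1)=C(30,9)=14307150


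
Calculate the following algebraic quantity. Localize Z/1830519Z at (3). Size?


3-primary part: 1830519=3^10*31
Size=3^10=59049


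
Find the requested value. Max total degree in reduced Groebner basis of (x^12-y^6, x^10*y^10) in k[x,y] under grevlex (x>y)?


LT(f1)=x^12, LT(f2)=x^10y^10, lcm=x^12y^10
S(f1,f2) = y^10*f1 - x^2*f2 = -y^16
Reduced GB = {f1, f2, y^16}; degrees 12, 20, 16
Max = 20


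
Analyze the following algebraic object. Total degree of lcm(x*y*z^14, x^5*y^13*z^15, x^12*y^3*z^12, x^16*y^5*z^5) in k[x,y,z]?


lcm = componentwise max:
x: max(1,5,12,16)=16
y: max(1,13,3,5)=13
z: max(14,15,12,5)=15
Total=16+13+15=44


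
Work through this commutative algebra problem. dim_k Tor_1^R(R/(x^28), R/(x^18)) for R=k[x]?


Tor_1(R/I,R/J)=(I cap J)/IJ=(x^28)/(x^46)
dim=46-28=min(28,18)=18


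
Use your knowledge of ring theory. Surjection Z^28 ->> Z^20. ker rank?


rank(ker) = 28-20 = 8


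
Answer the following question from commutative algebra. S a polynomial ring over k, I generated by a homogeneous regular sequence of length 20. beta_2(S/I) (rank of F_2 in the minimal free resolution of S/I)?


Regular sequence => Koszul complex is the minimal free resolution.
Syz_1 minimally generated by Koszul relations f_i*e_j - f_j*e_i (i<j): mu(Syz_1) = beta_2 = C(m,2) = m(m-1)/2
m=20
20*19/2 = 190


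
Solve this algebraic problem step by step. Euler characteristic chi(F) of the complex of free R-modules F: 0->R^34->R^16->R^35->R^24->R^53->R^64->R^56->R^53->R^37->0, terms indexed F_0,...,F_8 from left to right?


chi = sum (-1)^i * rank:
(-1)^0*34=34
(-1)^1*16=-16
(-1)^2*35=35
(-1)^3*24=-24
(-1)^4*53=53
(-1)^5*64=-64
(-1)^6*56=56
(-1)^7*53=-53
(-1)^8*37=37
chi=58


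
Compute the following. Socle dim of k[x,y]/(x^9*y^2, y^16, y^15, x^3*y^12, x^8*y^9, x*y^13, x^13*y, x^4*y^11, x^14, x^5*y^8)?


Socle = ann(m) = span of standard monomials u with x*u, y*u in I (staircase corners).
Redundant generators: y^16, x^8*y^9
Minimal generators: x^14, x^13*y, x^9*y^2, x^5*y^8, x^4*y^11, x^3*y^12, x*y^13, y^15
Corners: y^14, x^2y^12, x^3y^11, x^4y^10, x^8y^7, x^12y, x^13
Socle dim=7


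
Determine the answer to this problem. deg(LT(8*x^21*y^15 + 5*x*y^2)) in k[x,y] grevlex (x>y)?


LT: 8*x^21*y^15
deg_x=21, deg_y=15
Total=21+15=36


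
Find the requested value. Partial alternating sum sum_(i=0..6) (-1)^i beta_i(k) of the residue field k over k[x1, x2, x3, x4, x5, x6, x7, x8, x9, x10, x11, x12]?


Koszul resolution: beta_i(k)=C(n,i), n=12
sum_(i=0..p) (-1)^i C(n,i) = (-1)^p C(n-1,p)
(-1)^6*C(11,6) = (-1)^6*462 = 462


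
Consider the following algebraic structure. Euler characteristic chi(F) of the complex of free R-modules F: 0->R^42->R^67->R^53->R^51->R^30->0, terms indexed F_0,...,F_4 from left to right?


chi = sum (-1)^i * rank:
(-1)^0*42=42
(-1)^1*67=-67
(-1)^2*53=53
(-1)^3*51=-51
(-1)^4*30=30
chi=7


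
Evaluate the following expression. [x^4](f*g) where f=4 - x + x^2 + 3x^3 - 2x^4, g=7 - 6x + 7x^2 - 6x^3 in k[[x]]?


[x^4] = sum a_i*b_j, i+j=4
  -1*-6=6
  1*7=7
  3*-6=-18
  -2*7=-14
Sum=-19


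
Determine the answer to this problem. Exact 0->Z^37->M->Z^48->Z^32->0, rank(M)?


Alt sum=0:
(-1)^0*37 + (-1)^1*? + (-1)^2*48 + (-1)^3*32=0
rank(M)=53


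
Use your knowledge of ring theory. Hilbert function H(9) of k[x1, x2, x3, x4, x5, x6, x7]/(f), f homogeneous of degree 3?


C(15,6)-C(12,6)=5005-924=4081


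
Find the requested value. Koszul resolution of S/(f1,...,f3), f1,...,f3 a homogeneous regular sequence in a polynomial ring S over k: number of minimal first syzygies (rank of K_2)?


Regular sequence => Koszul complex is the minimal free resolution.
Syz_1 minimally generated by Koszul relations f_i*e_j - f_j*e_i (i<j): mu(Syz_1) = beta_2 = C(m,2) = m(m-1)/2
m=3
3*2/2 = 3


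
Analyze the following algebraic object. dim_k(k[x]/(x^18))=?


Basis: 1,x,...,x^17
dim=18


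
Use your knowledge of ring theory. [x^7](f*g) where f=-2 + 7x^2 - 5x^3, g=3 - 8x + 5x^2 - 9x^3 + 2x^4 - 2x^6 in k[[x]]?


[x^7] = sum a_i*b_j, i+j=7
  -5*2=-10
Sum=-10


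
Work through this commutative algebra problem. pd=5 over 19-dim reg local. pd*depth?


pd+depth=19
depth=19-5=14
pd*depth=5*14=70


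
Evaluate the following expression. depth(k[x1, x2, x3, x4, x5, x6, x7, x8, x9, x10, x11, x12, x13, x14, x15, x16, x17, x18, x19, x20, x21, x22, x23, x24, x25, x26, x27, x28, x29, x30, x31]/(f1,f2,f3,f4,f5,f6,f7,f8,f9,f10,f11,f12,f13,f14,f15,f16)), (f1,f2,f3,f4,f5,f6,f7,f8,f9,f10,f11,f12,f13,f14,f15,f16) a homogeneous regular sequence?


depth(R)=31
depth(R/I)=31-16=15


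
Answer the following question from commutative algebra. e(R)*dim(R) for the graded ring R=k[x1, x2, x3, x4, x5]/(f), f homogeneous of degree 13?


e(R)=deg(f)=13, dim(R)=5-1=4
e*dim=13*4=52
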